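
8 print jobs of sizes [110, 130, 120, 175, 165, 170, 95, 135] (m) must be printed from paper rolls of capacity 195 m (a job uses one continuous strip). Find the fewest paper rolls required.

Total = 175 + 170 + 165 + 135 + 130 + 120 + 110 + 95 = 1100 m.
Lower bound: ⌈1100/195⌉ = 6 paper rolls.
Also, 7 print jobs each exceed 195/2 m, and no two of those can share a roll, so at least 7 paper rolls are needed.
A packing using 8 paper rolls:
  roll 1: 175 = 175
  roll 2: 170 = 170
  roll 3: 165 = 165
  roll 4: 135 = 135
  roll 5: 130 = 130
  roll 6: 120 = 120
  roll 7: 110 = 110
  roll 8: 95 = 95
No arrangement into 7 paper rolls stays within capacity, so 8 is optimal.

8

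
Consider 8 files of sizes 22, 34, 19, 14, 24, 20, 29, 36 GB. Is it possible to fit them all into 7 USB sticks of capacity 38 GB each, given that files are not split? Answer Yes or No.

A valid assignment using 7 USB sticks:
  USB stick 1: 36 = 36
  USB stick 2: 34 = 34
  USB stick 3: 29 = 29
  USB stick 4: 24 + 14 = 38
  USB stick 5: 22 = 22
  USB stick 6: 20 = 20
  USB stick 7: 19 = 19
Every load is within 38 GB, so 7 USB sticks suffice.

Yes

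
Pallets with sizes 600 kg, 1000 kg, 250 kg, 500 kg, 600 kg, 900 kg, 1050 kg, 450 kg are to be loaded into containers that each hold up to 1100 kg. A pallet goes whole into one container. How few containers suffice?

Total = 1050 + 1000 + 900 + 600 + 600 + 500 + 450 + 250 = 5350 kg.
Lower bound: ⌈5350/1100⌉ = 5 containers.
A packing using 6 containers:
  container 1: 1050 = 1050
  container 2: 1000 = 1000
  container 3: 900 = 900
  container 4: 600 + 500 = 1100
  container 5: 600 + 450 = 1050
  container 6: 250 = 250
No arrangement into 5 containers stays within capacity, so 6 is optimal.

6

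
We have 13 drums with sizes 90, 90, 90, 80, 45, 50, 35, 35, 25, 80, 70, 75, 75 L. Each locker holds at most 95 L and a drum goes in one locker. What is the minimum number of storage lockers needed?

10

Total = 90 + 90 + 90 + 80 + 80 + 75 + 75 + 70 + 50 + 45 + 35 + 35 + 25 = 840 L.
Lower bound: ⌈840/95⌉ = 9 storage lockers.
A packing using 10 storage lockers:
  locker 1: 90 = 90
  locker 2: 90 = 90
  locker 3: 90 = 90
  locker 4: 80 = 80
  locker 5: 80 = 80
  locker 6: 75 = 75
  locker 7: 75 = 75
  locker 8: 70 + 25 = 95
  locker 9: 50 + 45 = 95
  locker 10: 35 + 35 = 70
No arrangement into 9 storage lockers stays within capacity, so 10 is optimal.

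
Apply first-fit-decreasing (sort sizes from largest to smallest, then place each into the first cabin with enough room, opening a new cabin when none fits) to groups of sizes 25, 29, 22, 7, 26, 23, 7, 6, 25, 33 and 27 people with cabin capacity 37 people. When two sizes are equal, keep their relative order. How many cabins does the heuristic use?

Sorted descending: 33, 29, 27, 26, 25, 25, 23, 22, 7, 7, 6.
  33 → cabin 1 (new)  [load 33/37]
  29 → cabin 2 (new)  [load 29/37]
  27 → cabin 3 (new)  [load 27/37]
  26 → cabin 4 (new)  [load 26/37]
  25 → cabin 5 (new)  [load 25/37]
  25 → cabin 6 (new)  [load 25/37]
  23 → cabin 7 (new)  [load 23/37]
  22 → cabin 8 (new)  [load 22/37]
  7 → cabin 2  [load 36/37]
  7 → cabin 3  [load 34/37]
  6 → cabin 4  [load 32/37]
8 cabins opened.

8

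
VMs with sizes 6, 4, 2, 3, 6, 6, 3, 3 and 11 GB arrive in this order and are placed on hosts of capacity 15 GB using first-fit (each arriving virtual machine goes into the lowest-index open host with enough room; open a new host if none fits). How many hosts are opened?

  6 → host 1 (new)  [load 6/15]
  4 → host 1  [load 10/15]
  2 → host 1  [load 12/15]
  3 → host 1  [load 15/15]
  6 → host 2 (new)  [load 6/15]
  6 → host 2  [load 12/15]
  3 → host 2  [load 15/15]
  3 → host 3 (new)  [load 3/15]
  11 → host 3  [load 14/15]
3 hosts opened.

3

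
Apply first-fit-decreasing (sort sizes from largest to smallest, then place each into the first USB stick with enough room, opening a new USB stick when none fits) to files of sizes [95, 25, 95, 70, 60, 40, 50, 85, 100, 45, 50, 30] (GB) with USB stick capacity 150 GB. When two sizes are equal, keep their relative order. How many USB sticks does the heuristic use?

Sorted descending: 100, 95, 95, 85, 70, 60, 50, 50, 45, 40, 30, 25.
  100 → USB stick 1 (new)  [load 100/150]
  95 → USB stick 2 (new)  [load 95/150]
  95 → USB stick 3 (new)  [load 95/150]
  85 → USB stick 4 (new)  [load 85/150]
  70 → USB stick 5 (new)  [load 70/150]
  60 → USB stick 4  [load 145/150]
  50 → USB stick 1  [load 150/150]
  50 → USB stick 2  [load 145/150]
  45 → USB stick 3  [load 140/150]
  40 → USB stick 5  [load 110/150]
  30 → USB stick 5  [load 140/150]
  25 → USB stick 6 (new)  [load 25/150]
6 USB sticks opened.

6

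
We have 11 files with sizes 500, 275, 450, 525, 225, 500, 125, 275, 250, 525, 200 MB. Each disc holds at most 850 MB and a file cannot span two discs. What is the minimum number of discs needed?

5

Total = 525 + 525 + 500 + 500 + 450 + 275 + 275 + 250 + 225 + 200 + 125 = 3850 MB.
Lower bound: ⌈3850/850⌉ = 5 discs.
A packing using 5 discs:
  disc 1: 525 + 275 = 800
  disc 2: 525 + 275 = 800
  disc 3: 500 + 250 = 750
  disc 4: 500 + 225 + 125 = 850
  disc 5: 450 + 200 = 650
This matches the lower bound, so 5 is optimal.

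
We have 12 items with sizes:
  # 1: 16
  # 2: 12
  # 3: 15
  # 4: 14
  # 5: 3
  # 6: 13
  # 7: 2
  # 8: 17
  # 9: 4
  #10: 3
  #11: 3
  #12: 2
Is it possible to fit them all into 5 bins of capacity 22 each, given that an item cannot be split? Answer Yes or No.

No

Total = 104; ⌈104/22⌉ = 5.
6 items each exceed half the capacity and cannot share a bin, forcing at least 6 bins.
At least 6 bins are required, but only 5 are allowed.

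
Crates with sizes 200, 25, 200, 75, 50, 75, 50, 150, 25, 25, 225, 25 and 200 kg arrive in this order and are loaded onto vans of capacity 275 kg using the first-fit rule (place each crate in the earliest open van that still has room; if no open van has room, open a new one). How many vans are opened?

5

  200 → van 1 (new)  [load 200/275]
  25 → van 1  [load 225/275]
  200 → van 2 (new)  [load 200/275]
  75 → van 2  [load 275/275]
  50 → van 1  [load 275/275]
  75 → van 3 (new)  [load 75/275]
  50 → van 3  [load 125/275]
  150 → van 3  [load 275/275]
  25 → van 4 (new)  [load 25/275]
  25 → van 4  [load 50/275]
  225 → van 4  [load 275/275]
  25 → van 5 (new)  [load 25/275]
  200 → van 5  [load 225/275]
5 vans opened.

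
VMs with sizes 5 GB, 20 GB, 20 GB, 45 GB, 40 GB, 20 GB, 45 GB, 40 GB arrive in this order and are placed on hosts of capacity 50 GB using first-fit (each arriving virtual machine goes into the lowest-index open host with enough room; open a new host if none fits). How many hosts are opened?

6

  5 → host 1 (new)  [load 5/50]
  20 → host 1  [load 25/50]
  20 → host 1  [load 45/50]
  45 → host 2 (new)  [load 45/50]
  40 → host 3 (new)  [load 40/50]
  20 → host 4 (new)  [load 20/50]
  45 → host 5 (new)  [load 45/50]
  40 → host 6 (new)  [load 40/50]
6 hosts opened.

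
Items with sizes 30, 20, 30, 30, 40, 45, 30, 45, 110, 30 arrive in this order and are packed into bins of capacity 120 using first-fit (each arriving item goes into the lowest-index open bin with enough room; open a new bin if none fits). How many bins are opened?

4

  30 → bin 1 (new)  [load 30/120]
  20 → bin 1  [load 50/120]
  30 → bin 1  [load 80/120]
  30 → bin 1  [load 110/120]
  40 → bin 2 (new)  [load 40/120]
  45 → bin 2  [load 85/120]
  30 → bin 2  [load 115/120]
  45 → bin 3 (new)  [load 45/120]
  110 → bin 4 (new)  [load 110/120]
  30 → bin 3  [load 75/120]
4 bins opened.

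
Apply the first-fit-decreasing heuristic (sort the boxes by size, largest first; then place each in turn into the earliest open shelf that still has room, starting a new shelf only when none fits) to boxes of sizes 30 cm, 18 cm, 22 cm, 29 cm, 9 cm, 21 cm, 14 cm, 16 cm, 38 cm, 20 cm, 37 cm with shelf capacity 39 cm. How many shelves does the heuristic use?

Sorted descending: 38, 37, 30, 29, 22, 21, 20, 18, 16, 14, 9.
  38 → shelf 1 (new)  [load 38/39]
  37 → shelf 2 (new)  [load 37/39]
  30 → shelf 3 (new)  [load 30/39]
  29 → shelf 4 (new)  [load 29/39]
  22 → shelf 5 (new)  [load 22/39]
  21 → shelf 6 (new)  [load 21/39]
  20 → shelf 7 (new)  [load 20/39]
  18 → shelf 6  [load 39/39]
  16 → shelf 5  [load 38/39]
  14 → shelf 7  [load 34/39]
  9 → shelf 3  [load 39/39]
7 shelves opened.

7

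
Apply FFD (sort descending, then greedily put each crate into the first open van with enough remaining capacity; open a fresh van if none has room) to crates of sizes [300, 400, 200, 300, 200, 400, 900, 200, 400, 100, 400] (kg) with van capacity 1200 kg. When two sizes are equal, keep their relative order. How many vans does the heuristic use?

Sorted descending: 900, 400, 400, 400, 400, 300, 300, 200, 200, 200, 100.
  900 → van 1 (new)  [load 900/1200]
  400 → van 2 (new)  [load 400/1200]
  400 → van 2  [load 800/1200]
  400 → van 2  [load 1200/1200]
  400 → van 3 (new)  [load 400/1200]
  300 → van 1  [load 1200/1200]
  300 → van 3  [load 700/1200]
  200 → van 3  [load 900/1200]
  200 → van 3  [load 1100/1200]
  200 → van 4 (new)  [load 200/1200]
  100 → van 3  [load 1200/1200]
4 vans opened.

4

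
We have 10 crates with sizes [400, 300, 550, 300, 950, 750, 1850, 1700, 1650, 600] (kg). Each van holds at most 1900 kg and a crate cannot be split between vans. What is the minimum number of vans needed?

Total = 1850 + 1700 + 1650 + 950 + 750 + 600 + 550 + 400 + 300 + 300 = 9050 kg.
Lower bound: ⌈9050/1900⌉ = 5 vans.
A packing using 6 vans:
  van 1: 1850 = 1850
  van 2: 1700 = 1700
  van 3: 1650 = 1650
  van 4: 950 + 750 = 1700
  van 5: 600 + 550 + 400 + 300 = 1850
  van 6: 300 = 300
No arrangement into 5 vans stays within capacity, so 6 is optimal.

6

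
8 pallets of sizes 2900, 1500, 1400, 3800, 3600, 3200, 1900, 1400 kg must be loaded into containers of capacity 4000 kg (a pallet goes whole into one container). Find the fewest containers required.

Total = 3800 + 3600 + 3200 + 2900 + 1900 + 1500 + 1400 + 1400 = 19700 kg.
Lower bound: ⌈19700/4000⌉ = 5 containers.
A packing using 6 containers:
  container 1: 3800 = 3800
  container 2: 3600 = 3600
  container 3: 3200 = 3200
  container 4: 2900 = 2900
  container 5: 1900 + 1500 = 3400
  container 6: 1400 + 1400 = 2800
No arrangement into 5 containers stays within capacity, so 6 is optimal.

6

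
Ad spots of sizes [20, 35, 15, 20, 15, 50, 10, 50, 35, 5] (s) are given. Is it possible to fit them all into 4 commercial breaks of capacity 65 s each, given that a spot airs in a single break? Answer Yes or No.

Yes

A valid assignment using 4 commercial breaks:
  break 1: 50 + 15 = 65
  break 2: 50 + 15 = 65
  break 3: 35 + 20 + 10 = 65
  break 4: 35 + 20 + 5 = 60
Every load is within 65 s, so 4 commercial breaks suffice.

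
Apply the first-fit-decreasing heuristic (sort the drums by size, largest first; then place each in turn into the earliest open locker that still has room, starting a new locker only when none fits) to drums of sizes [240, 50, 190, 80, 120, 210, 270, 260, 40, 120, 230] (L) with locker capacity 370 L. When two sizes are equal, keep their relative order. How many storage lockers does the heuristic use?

6

Sorted descending: 270, 260, 240, 230, 210, 190, 120, 120, 80, 50, 40.
  270 → locker 1 (new)  [load 270/370]
  260 → locker 2 (new)  [load 260/370]
  240 → locker 3 (new)  [load 240/370]
  230 → locker 4 (new)  [load 230/370]
  210 → locker 5 (new)  [load 210/370]
  190 → locker 6 (new)  [load 190/370]
  120 → locker 3  [load 360/370]
  120 → locker 4  [load 350/370]
  80 → locker 1  [load 350/370]
  50 → locker 2  [load 310/370]
  40 → locker 2  [load 350/370]
6 storage lockers opened.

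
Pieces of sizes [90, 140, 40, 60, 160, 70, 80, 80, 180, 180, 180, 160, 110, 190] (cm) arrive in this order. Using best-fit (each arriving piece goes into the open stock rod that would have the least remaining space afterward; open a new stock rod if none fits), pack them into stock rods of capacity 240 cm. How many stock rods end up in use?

9

  90 → stock rod 1 (new)  [load 90/240]
  140 → stock rod 1  [load 230/240]
  40 → stock rod 2 (new)  [load 40/240]
  60 → stock rod 2  [load 100/240]
  160 → stock rod 3 (new)  [load 160/240]
  70 → stock rod 3  [load 230/240]
  80 → stock rod 2  [load 180/240]
  80 → stock rod 4 (new)  [load 80/240]
  180 → stock rod 5 (new)  [load 180/240]
  180 → stock rod 6 (new)  [load 180/240]
  180 → stock rod 7 (new)  [load 180/240]
  160 → stock rod 4  [load 240/240]
  110 → stock rod 8 (new)  [load 110/240]
  190 → stock rod 9 (new)  [load 190/240]
9 stock rods opened.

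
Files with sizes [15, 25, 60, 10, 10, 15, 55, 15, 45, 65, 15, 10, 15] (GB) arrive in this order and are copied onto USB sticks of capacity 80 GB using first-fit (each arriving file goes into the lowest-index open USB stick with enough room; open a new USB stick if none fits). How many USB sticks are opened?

5

  15 → USB stick 1 (new)  [load 15/80]
  25 → USB stick 1  [load 40/80]
  60 → USB stick 2 (new)  [load 60/80]
  10 → USB stick 1  [load 50/80]
  10 → USB stick 1  [load 60/80]
  15 → USB stick 1  [load 75/80]
  55 → USB stick 3 (new)  [load 55/80]
  15 → USB stick 2  [load 75/80]
  45 → USB stick 4 (new)  [load 45/80]
  65 → USB stick 5 (new)  [load 65/80]
  15 → USB stick 3  [load 70/80]
  10 → USB stick 3  [load 80/80]
  15 → USB stick 4  [load 60/80]
5 USB sticks opened.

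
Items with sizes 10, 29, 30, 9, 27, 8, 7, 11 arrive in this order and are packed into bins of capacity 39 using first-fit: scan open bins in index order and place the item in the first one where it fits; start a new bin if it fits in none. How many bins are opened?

4

  10 → bin 1 (new)  [load 10/39]
  29 → bin 1  [load 39/39]
  30 → bin 2 (new)  [load 30/39]
  9 → bin 2  [load 39/39]
  27 → bin 3 (new)  [load 27/39]
  8 → bin 3  [load 35/39]
  7 → bin 4 (new)  [load 7/39]
  11 → bin 4  [load 18/39]
4 bins opened.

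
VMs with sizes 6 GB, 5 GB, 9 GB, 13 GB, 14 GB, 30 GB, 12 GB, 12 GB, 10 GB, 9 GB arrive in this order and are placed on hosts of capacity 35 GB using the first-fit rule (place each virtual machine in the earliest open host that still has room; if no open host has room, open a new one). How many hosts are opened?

  6 → host 1 (new)  [load 6/35]
  5 → host 1  [load 11/35]
  9 → host 1  [load 20/35]
  13 → host 1  [load 33/35]
  14 → host 2 (new)  [load 14/35]
  30 → host 3 (new)  [load 30/35]
  12 → host 2  [load 26/35]
  12 → host 4 (new)  [load 12/35]
  10 → host 4  [load 22/35]
  9 → host 2  [load 35/35]
4 hosts opened.

4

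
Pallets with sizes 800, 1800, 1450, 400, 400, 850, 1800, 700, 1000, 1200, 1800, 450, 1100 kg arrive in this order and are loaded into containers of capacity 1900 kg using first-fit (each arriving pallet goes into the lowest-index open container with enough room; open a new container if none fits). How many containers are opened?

  800 → container 1 (new)  [load 800/1900]
  1800 → container 2 (new)  [load 1800/1900]
  1450 → container 3 (new)  [load 1450/1900]
  400 → container 1  [load 1200/1900]
  400 → container 1  [load 1600/1900]
  850 → container 4 (new)  [load 850/1900]
  1800 → container 5 (new)  [load 1800/1900]
  700 → container 4  [load 1550/1900]
  1000 → container 6 (new)  [load 1000/1900]
  1200 → container 7 (new)  [load 1200/1900]
  1800 → container 8 (new)  [load 1800/1900]
  450 → container 3  [load 1900/1900]
  1100 → container 9 (new)  [load 1100/1900]
9 containers opened.

9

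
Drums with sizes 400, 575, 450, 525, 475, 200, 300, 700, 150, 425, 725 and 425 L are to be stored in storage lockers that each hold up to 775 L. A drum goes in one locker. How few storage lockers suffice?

Total = 725 + 700 + 575 + 525 + 475 + 450 + 425 + 425 + 400 + 300 + 200 + 150 = 5350 L.
Lower bound: ⌈5350/775⌉ = 7 storage lockers.
Also, 9 drums each exceed 775/2 L, and no two of those can share a locker, so at least 9 storage lockers are needed.
A packing using 9 storage lockers:
  locker 1: 725 = 725
  locker 2: 700 = 700
  locker 3: 575 + 200 = 775
  locker 4: 525 + 150 = 675
  locker 5: 475 + 300 = 775
  locker 6: 450 = 450
  locker 7: 425 = 425
  locker 8: 425 = 425
  locker 9: 400 = 400
This matches the lower bound, so 9 is optimal.

9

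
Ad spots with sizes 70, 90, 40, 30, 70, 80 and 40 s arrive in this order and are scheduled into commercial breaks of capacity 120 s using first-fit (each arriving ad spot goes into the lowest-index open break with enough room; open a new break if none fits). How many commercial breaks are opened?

  70 → break 1 (new)  [load 70/120]
  90 → break 2 (new)  [load 90/120]
  40 → break 1  [load 110/120]
  30 → break 2  [load 120/120]
  70 → break 3 (new)  [load 70/120]
  80 → break 4 (new)  [load 80/120]
  40 → break 3  [load 110/120]
4 commercial breaks opened.

4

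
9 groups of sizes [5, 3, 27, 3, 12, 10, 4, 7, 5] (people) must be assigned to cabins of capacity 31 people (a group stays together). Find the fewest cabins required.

Total = 27 + 12 + 10 + 7 + 5 + 5 + 4 + 3 + 3 = 76 people.
Lower bound: ⌈76/31⌉ = 3 cabins.
A packing using 3 cabins:
  cabin 1: 27 + 4 = 31
  cabin 2: 12 + 10 + 7 = 29
  cabin 3: 5 + 5 + 3 + 3 = 16
This matches the lower bound, so 3 is optimal.

3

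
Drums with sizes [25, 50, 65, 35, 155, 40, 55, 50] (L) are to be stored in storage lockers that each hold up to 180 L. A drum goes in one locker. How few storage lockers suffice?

3

Total = 155 + 65 + 55 + 50 + 50 + 40 + 35 + 25 = 475 L.
Lower bound: ⌈475/180⌉ = 3 storage lockers.
A packing using 3 storage lockers:
  locker 1: 155 + 25 = 180
  locker 2: 65 + 55 + 50 = 170
  locker 3: 50 + 40 + 35 = 125
This matches the lower bound, so 3 is optimal.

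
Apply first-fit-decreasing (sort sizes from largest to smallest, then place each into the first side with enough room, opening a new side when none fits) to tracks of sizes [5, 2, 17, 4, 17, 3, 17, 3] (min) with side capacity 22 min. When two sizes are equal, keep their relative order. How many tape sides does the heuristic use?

4

Sorted descending: 17, 17, 17, 5, 4, 3, 3, 2.
  17 → side 1 (new)  [load 17/22]
  17 → side 2 (new)  [load 17/22]
  17 → side 3 (new)  [load 17/22]
  5 → side 1  [load 22/22]
  4 → side 2  [load 21/22]
  3 → side 3  [load 20/22]
  3 → side 4 (new)  [load 3/22]
  2 → side 3  [load 22/22]
4 tape sides opened.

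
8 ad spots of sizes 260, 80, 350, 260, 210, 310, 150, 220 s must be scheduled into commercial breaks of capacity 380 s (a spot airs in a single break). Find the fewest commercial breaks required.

Total = 350 + 310 + 260 + 260 + 220 + 210 + 150 + 80 = 1840 s.
Lower bound: ⌈1840/380⌉ = 5 commercial breaks.
Also, 6 ad spots each exceed 190 s, and no two of those can share a break, so at least 6 commercial breaks are needed.
A packing using 6 commercial breaks:
  break 1: 350 = 350
  break 2: 310 = 310
  break 3: 260 + 80 = 340
  break 4: 260 = 260
  break 5: 220 + 150 = 370
  break 6: 210 = 210
This matches the lower bound, so 6 is optimal.

6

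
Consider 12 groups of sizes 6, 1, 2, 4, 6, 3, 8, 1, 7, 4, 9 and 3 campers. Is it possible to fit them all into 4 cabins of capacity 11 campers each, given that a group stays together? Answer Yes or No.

No

Total = 54 campers; ⌈54/11⌉ = 5.
At least 5 cabins are required, but only 4 are allowed.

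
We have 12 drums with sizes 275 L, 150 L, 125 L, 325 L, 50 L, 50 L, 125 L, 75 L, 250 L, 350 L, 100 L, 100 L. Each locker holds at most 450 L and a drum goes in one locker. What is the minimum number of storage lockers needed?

Total = 350 + 325 + 275 + 250 + 150 + 125 + 125 + 100 + 100 + 75 + 50 + 50 = 1975 L.
Lower bound: ⌈1975/450⌉ = 5 storage lockers.
A packing using 5 storage lockers:
  locker 1: 350 + 100 = 450
  locker 2: 325 + 125 = 450
  locker 3: 275 + 150 = 425
  locker 4: 250 + 125 + 75 = 450
  locker 5: 100 + 50 + 50 = 200
This matches the lower bound, so 5 is optimal.

5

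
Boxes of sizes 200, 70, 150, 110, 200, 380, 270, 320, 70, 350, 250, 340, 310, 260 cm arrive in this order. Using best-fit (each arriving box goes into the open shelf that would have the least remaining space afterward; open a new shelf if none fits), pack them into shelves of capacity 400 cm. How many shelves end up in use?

  200 → shelf 1 (new)  [load 200/400]
  70 → shelf 1  [load 270/400]
  150 → shelf 2 (new)  [load 150/400]
  110 → shelf 1  [load 380/400]
  200 → shelf 2  [load 350/400]
  380 → shelf 3 (new)  [load 380/400]
  270 → shelf 4 (new)  [load 270/400]
  320 → shelf 5 (new)  [load 320/400]
  70 → shelf 5  [load 390/400]
  350 → shelf 6 (new)  [load 350/400]
  250 → shelf 7 (new)  [load 250/400]
  340 → shelf 8 (new)  [load 340/400]
  310 → shelf 9 (new)  [load 310/400]
  260 → shelf 10 (new)  [load 260/400]
10 shelves opened.

10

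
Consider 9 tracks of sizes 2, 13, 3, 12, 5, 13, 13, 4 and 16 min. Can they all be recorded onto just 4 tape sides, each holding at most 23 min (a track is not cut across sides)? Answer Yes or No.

Total = 81 min; ⌈81/23⌉ = 4.
5 tracks each exceed half the capacity and cannot share a side, forcing at least 5 tape sides.
At least 5 tape sides are required, but only 4 are allowed.

No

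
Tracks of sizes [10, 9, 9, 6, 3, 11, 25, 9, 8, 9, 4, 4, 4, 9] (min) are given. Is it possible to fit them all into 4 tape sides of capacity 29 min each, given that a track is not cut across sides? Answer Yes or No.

No

Total = 120 min; ⌈120/29⌉ = 5.
At least 5 tape sides are required, but only 4 are allowed.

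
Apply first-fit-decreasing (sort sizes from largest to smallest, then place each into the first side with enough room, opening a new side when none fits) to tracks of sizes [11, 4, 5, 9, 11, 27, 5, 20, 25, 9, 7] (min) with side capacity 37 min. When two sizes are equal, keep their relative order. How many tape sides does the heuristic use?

4

Sorted descending: 27, 25, 20, 11, 11, 9, 9, 7, 5, 5, 4.
  27 → side 1 (new)  [load 27/37]
  25 → side 2 (new)  [load 25/37]
  20 → side 3 (new)  [load 20/37]
  11 → side 2  [load 36/37]
  11 → side 3  [load 31/37]
  9 → side 1  [load 36/37]
  9 → side 4 (new)  [load 9/37]
  7 → side 4  [load 16/37]
  5 → side 3  [load 36/37]
  5 → side 4  [load 21/37]
  4 → side 4  [load 25/37]
4 tape sides opened.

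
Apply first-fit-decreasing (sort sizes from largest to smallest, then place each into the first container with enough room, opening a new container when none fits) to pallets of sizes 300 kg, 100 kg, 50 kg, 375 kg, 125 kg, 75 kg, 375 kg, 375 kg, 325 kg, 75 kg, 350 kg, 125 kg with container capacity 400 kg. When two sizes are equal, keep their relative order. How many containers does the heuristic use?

Sorted descending: 375, 375, 375, 350, 325, 300, 125, 125, 100, 75, 75, 50.
  375 → container 1 (new)  [load 375/400]
  375 → container 2 (new)  [load 375/400]
  375 → container 3 (new)  [load 375/400]
  350 → container 4 (new)  [load 350/400]
  325 → container 5 (new)  [load 325/400]
  300 → container 6 (new)  [load 300/400]
  125 → container 7 (new)  [load 125/400]
  125 → container 7  [load 250/400]
  100 → container 6  [load 400/400]
  75 → container 5  [load 400/400]
  75 → container 7  [load 325/400]
  50 → container 4  [load 400/400]
7 containers opened.

7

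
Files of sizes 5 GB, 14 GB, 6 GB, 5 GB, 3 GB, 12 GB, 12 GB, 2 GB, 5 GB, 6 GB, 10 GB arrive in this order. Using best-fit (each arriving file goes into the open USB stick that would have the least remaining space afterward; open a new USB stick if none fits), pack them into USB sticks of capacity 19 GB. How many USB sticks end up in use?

  5 → USB stick 1 (new)  [load 5/19]
  14 → USB stick 1  [load 19/19]
  6 → USB stick 2 (new)  [load 6/19]
  5 → USB stick 2  [load 11/19]
  3 → USB stick 2  [load 14/19]
  12 → USB stick 3 (new)  [load 12/19]
  12 → USB stick 4 (new)  [load 12/19]
  2 → USB stick 2  [load 16/19]
  5 → USB stick 3  [load 17/19]
  6 → USB stick 4  [load 18/19]
  10 → USB stick 5 (new)  [load 10/19]
5 USB sticks opened.

5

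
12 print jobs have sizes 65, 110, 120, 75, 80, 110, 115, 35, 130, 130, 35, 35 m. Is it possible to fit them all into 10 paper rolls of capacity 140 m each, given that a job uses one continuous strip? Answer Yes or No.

A valid assignment using 9 paper rolls:
  roll 1: 130 = 130
  roll 2: 130 = 130
  roll 3: 120 = 120
  roll 4: 115 = 115
  roll 5: 110 = 110
  roll 6: 110 = 110
  roll 7: 80 + 35 = 115
  roll 8: 75 + 65 = 140
  roll 9: 35 + 35 = 70
That uses only 9 ≤ 10, so 10 paper rolls are enough.

Yes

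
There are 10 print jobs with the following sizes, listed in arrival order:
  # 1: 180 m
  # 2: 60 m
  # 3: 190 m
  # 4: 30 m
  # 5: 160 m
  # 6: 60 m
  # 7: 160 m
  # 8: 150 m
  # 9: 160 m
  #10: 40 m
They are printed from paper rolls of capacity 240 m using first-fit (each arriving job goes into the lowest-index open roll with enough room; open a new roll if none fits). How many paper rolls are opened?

6

  180 → roll 1 (new)  [load 180/240]
  60 → roll 1  [load 240/240]
  190 → roll 2 (new)  [load 190/240]
  30 → roll 2  [load 220/240]
  160 → roll 3 (new)  [load 160/240]
  60 → roll 3  [load 220/240]
  160 → roll 4 (new)  [load 160/240]
  150 → roll 5 (new)  [load 150/240]
  160 → roll 6 (new)  [load 160/240]
  40 → roll 4  [load 200/240]
6 paper rolls opened.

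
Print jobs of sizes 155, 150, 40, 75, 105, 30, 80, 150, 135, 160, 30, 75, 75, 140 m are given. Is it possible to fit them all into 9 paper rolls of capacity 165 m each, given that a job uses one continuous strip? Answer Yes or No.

No

Total = 1400 m; ⌈1400/165⌉ = 9.
The bound of 9 does not rule out 9, but exhaustive search shows no assignment into 9 paper rolls of capacity 165 m exists — the minimum is 10.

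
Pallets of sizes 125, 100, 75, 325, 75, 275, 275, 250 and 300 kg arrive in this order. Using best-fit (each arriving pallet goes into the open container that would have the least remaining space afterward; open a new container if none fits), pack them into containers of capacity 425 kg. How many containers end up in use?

  125 → container 1 (new)  [load 125/425]
  100 → container 1  [load 225/425]
  75 → container 1  [load 300/425]
  325 → container 2 (new)  [load 325/425]
  75 → container 2  [load 400/425]
  275 → container 3 (new)  [load 275/425]
  275 → container 4 (new)  [load 275/425]
  250 → container 5 (new)  [load 250/425]
  300 → container 6 (new)  [load 300/425]
6 containers opened.

6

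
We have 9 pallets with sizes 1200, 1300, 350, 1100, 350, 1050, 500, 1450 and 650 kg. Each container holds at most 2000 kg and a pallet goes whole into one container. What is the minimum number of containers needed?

5

Total = 1450 + 1300 + 1200 + 1100 + 1050 + 650 + 500 + 350 + 350 = 7950 kg.
Lower bound: ⌈7950/2000⌉ = 4 containers.
Also, 5 pallets each exceed 1000 kg, and no two of those can share a container, so at least 5 containers are needed.
A packing using 5 containers:
  container 1: 1450 + 500 = 1950
  container 2: 1300 + 650 = 1950
  container 3: 1200 + 350 + 350 = 1900
  container 4: 1100 = 1100
  container 5: 1050 = 1050
This matches the lower bound, so 5 is optimal.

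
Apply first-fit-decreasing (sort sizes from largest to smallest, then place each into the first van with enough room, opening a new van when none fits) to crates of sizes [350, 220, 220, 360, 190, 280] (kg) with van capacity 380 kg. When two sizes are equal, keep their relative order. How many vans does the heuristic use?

6

Sorted descending: 360, 350, 280, 220, 220, 190.
  360 → van 1 (new)  [load 360/380]
  350 → van 2 (new)  [load 350/380]
  280 → van 3 (new)  [load 280/380]
  220 → van 4 (new)  [load 220/380]
  220 → van 5 (new)  [load 220/380]
  190 → van 6 (new)  [load 190/380]
6 vans opened.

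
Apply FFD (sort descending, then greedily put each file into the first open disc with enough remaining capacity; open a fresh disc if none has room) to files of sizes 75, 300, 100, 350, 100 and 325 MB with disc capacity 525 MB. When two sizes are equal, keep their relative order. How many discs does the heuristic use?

Sorted descending: 350, 325, 300, 100, 100, 75.
  350 → disc 1 (new)  [load 350/525]
  325 → disc 2 (new)  [load 325/525]
  300 → disc 3 (new)  [load 300/525]
  100 → disc 1  [load 450/525]
  100 → disc 2  [load 425/525]
  75 → disc 1  [load 525/525]
3 discs opened.

3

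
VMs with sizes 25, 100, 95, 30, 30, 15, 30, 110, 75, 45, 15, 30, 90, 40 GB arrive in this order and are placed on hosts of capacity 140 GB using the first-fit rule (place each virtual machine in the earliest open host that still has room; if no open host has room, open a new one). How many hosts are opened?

6

  25 → host 1 (new)  [load 25/140]
  100 → host 1  [load 125/140]
  95 → host 2 (new)  [load 95/140]
  30 → host 2  [load 125/140]
  30 → host 3 (new)  [load 30/140]
  15 → host 1  [load 140/140]
  30 → host 3  [load 60/140]
  110 → host 4 (new)  [load 110/140]
  75 → host 3  [load 135/140]
  45 → host 5 (new)  [load 45/140]
  15 → host 2  [load 140/140]
  30 → host 4  [load 140/140]
  90 → host 5  [load 135/140]
  40 → host 6 (new)  [load 40/140]
6 hosts opened.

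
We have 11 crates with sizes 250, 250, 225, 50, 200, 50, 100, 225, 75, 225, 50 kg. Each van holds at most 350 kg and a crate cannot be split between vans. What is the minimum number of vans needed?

6

Total = 250 + 250 + 225 + 225 + 225 + 200 + 100 + 75 + 50 + 50 + 50 = 1700 kg.
Lower bound: ⌈1700/350⌉ = 5 vans.
Also, 6 crates each exceed 175 kg, and no two of those can share a van, so at least 6 vans are needed.
A packing using 6 vans:
  van 1: 250 + 100 = 350
  van 2: 250 + 75 = 325
  van 3: 225 + 50 + 50 = 325
  van 4: 225 + 50 = 275
  van 5: 225 = 225
  van 6: 200 = 200
This matches the lower bound, so 6 is optimal.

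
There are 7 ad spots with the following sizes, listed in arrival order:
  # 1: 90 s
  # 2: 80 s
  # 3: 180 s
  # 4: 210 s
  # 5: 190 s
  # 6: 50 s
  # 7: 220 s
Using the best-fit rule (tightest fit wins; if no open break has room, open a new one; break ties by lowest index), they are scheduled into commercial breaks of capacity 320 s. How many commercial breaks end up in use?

5

  90 → break 1 (new)  [load 90/320]
  80 → break 1  [load 170/320]
  180 → break 2 (new)  [load 180/320]
  210 → break 3 (new)  [load 210/320]
  190 → break 4 (new)  [load 190/320]
  50 → break 3  [load 260/320]
  220 → break 5 (new)  [load 220/320]
5 commercial breaks opened.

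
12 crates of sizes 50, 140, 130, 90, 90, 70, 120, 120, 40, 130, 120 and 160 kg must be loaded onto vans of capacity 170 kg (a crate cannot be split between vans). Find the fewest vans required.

9

Total = 160 + 140 + 130 + 130 + 120 + 120 + 120 + 90 + 90 + 70 + 50 + 40 = 1260 kg.
Lower bound: ⌈1260/170⌉ = 8 vans.
Also, 9 crates each exceed 85 kg, and no two of those can share a van, so at least 9 vans are needed.
A packing using 9 vans:
  van 1: 160 = 160
  van 2: 140 = 140
  van 3: 130 + 40 = 170
  van 4: 130 = 130
  van 5: 120 + 50 = 170
  van 6: 120 = 120
  van 7: 120 = 120
  van 8: 90 + 70 = 160
  van 9: 90 = 90
This matches the lower bound, so 9 is optimal.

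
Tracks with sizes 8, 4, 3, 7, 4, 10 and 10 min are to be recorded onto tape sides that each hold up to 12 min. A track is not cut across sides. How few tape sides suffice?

Total = 10 + 10 + 8 + 7 + 4 + 4 + 3 = 46 min.
Lower bound: ⌈46/12⌉ = 4 tape sides.
A packing using 5 tape sides:
  side 1: 10 = 10
  side 2: 10 = 10
  side 3: 8 + 4 = 12
  side 4: 7 + 4 = 11
  side 5: 3 = 3
No arrangement into 4 tape sides stays within capacity, so 5 is optimal.

5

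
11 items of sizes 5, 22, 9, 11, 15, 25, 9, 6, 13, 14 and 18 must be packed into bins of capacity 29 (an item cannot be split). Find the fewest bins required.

Total = 25 + 22 + 18 + 15 + 14 + 13 + 11 + 9 + 9 + 6 + 5 = 147.
Lower bound: ⌈147/29⌉ = 6 bins.
A packing using 6 bins:
  bin 1: 25 = 25
  bin 2: 22 + 6 = 28
  bin 3: 18 + 11 = 29
  bin 4: 15 + 14 = 29
  bin 5: 13 + 9 + 5 = 27
  bin 6: 9 = 9
This matches the lower bound, so 6 is optimal.

6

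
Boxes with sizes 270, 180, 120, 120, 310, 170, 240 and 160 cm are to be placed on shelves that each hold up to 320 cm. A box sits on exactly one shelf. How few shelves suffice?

Total = 310 + 270 + 240 + 180 + 170 + 160 + 120 + 120 = 1570 cm.
Lower bound: ⌈1570/320⌉ = 5 shelves.
A packing using 6 shelves:
  shelf 1: 310 = 310
  shelf 2: 270 = 270
  shelf 3: 240 = 240
  shelf 4: 180 + 120 = 300
  shelf 5: 170 + 120 = 290
  shelf 6: 160 = 160
No arrangement into 5 shelves stays within capacity, so 6 is optimal.

6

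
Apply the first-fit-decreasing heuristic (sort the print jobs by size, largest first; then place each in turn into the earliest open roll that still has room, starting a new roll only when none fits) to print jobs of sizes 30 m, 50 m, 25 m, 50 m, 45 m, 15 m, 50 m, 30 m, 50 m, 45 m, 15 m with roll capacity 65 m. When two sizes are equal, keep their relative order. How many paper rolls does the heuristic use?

8

Sorted descending: 50, 50, 50, 50, 45, 45, 30, 30, 25, 15, 15.
  50 → roll 1 (new)  [load 50/65]
  50 → roll 2 (new)  [load 50/65]
  50 → roll 3 (new)  [load 50/65]
  50 → roll 4 (new)  [load 50/65]
  45 → roll 5 (new)  [load 45/65]
  45 → roll 6 (new)  [load 45/65]
  30 → roll 7 (new)  [load 30/65]
  30 → roll 7  [load 60/65]
  25 → roll 8 (new)  [load 25/65]
  15 → roll 1  [load 65/65]
  15 → roll 2  [load 65/65]
8 paper rolls opened.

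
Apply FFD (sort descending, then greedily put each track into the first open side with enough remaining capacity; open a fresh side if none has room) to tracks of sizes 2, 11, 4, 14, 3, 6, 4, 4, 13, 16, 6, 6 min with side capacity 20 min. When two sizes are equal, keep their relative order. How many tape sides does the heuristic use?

5

Sorted descending: 16, 14, 13, 11, 6, 6, 6, 4, 4, 4, 3, 2.
  16 → side 1 (new)  [load 16/20]
  14 → side 2 (new)  [load 14/20]
  13 → side 3 (new)  [load 13/20]
  11 → side 4 (new)  [load 11/20]
  6 → side 2  [load 20/20]
  6 → side 3  [load 19/20]
  6 → side 4  [load 17/20]
  4 → side 1  [load 20/20]
  4 → side 5 (new)  [load 4/20]
  4 → side 5  [load 8/20]
  3 → side 4  [load 20/20]
  2 → side 5  [load 10/20]
5 tape sides opened.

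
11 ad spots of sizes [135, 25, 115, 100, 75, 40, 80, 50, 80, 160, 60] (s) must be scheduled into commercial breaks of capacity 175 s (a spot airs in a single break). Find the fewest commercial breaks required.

6

Total = 160 + 135 + 115 + 100 + 80 + 80 + 75 + 60 + 50 + 40 + 25 = 920 s.
Lower bound: ⌈920/175⌉ = 6 commercial breaks.
A packing using 6 commercial breaks:
  break 1: 160 = 160
  break 2: 135 + 40 = 175
  break 3: 115 + 60 = 175
  break 4: 100 + 75 = 175
  break 5: 80 + 80 = 160
  break 6: 50 + 25 = 75
This matches the lower bound, so 6 is optimal.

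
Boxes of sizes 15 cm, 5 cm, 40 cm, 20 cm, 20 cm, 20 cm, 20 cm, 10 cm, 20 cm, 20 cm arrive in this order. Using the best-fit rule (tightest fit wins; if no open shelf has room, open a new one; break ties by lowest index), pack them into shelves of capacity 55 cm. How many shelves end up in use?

  15 → shelf 1 (new)  [load 15/55]
  5 → shelf 1  [load 20/55]
  40 → shelf 2 (new)  [load 40/55]
  20 → shelf 1  [load 40/55]
  20 → shelf 3 (new)  [load 20/55]
  20 → shelf 3  [load 40/55]
  20 → shelf 4 (new)  [load 20/55]
  10 → shelf 1  [load 50/55]
  20 → shelf 4  [load 40/55]
  20 → shelf 5 (new)  [load 20/55]
5 shelves opened.

5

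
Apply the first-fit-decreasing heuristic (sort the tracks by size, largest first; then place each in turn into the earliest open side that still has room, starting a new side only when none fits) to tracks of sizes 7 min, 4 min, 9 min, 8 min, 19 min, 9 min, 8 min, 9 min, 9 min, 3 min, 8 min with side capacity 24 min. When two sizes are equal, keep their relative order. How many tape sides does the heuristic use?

Sorted descending: 19, 9, 9, 9, 9, 8, 8, 8, 7, 4, 3.
  19 → side 1 (new)  [load 19/24]
  9 → side 2 (new)  [load 9/24]
  9 → side 2  [load 18/24]
  9 → side 3 (new)  [load 9/24]
  9 → side 3  [load 18/24]
  8 → side 4 (new)  [load 8/24]
  8 → side 4  [load 16/24]
  8 → side 4  [load 24/24]
  7 → side 5 (new)  [load 7/24]
  4 → side 1  [load 23/24]
  3 → side 2  [load 21/24]
5 tape sides opened.

5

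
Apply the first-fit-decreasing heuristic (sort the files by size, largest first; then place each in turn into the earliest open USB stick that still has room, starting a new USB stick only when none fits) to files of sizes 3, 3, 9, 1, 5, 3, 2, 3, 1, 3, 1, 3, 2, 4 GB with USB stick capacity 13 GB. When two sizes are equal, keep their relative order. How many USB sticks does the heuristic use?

4

Sorted descending: 9, 5, 4, 3, 3, 3, 3, 3, 3, 2, 2, 1, 1, 1.
  9 → USB stick 1 (new)  [load 9/13]
  5 → USB stick 2 (new)  [load 5/13]
  4 → USB stick 1  [load 13/13]
  3 → USB stick 2  [load 8/13]
  3 → USB stick 2  [load 11/13]
  3 → USB stick 3 (new)  [load 3/13]
  3 → USB stick 3  [load 6/13]
  3 → USB stick 3  [load 9/13]
  3 → USB stick 3  [load 12/13]
  2 → USB stick 2  [load 13/13]
  2 → USB stick 4 (new)  [load 2/13]
  1 → USB stick 3  [load 13/13]
  1 → USB stick 4  [load 3/13]
  1 → USB stick 4  [load 4/13]
4 USB sticks opened.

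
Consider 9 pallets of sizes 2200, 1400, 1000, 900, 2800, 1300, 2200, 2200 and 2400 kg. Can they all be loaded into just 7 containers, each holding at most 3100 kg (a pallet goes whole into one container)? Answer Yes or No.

Yes

A valid assignment using 7 containers:
  container 1: 2800 = 2800
  container 2: 2400 = 2400
  container 3: 2200 + 900 = 3100
  container 4: 2200 = 2200
  container 5: 2200 = 2200
  container 6: 1400 + 1300 = 2700
  container 7: 1000 = 1000
Every load is within 3100 kg, so 7 containers suffice.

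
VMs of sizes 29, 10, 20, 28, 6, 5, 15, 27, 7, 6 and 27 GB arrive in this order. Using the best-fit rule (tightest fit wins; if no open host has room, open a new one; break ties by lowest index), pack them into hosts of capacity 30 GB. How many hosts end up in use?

7

  29 → host 1 (new)  [load 29/30]
  10 → host 2 (new)  [load 10/30]
  20 → host 2  [load 30/30]
  28 → host 3 (new)  [load 28/30]
  6 → host 4 (new)  [load 6/30]
  5 → host 4  [load 11/30]
  15 → host 4  [load 26/30]
  27 → host 5 (new)  [load 27/30]
  7 → host 6 (new)  [load 7/30]
  6 → host 6  [load 13/30]
  27 → host 7 (new)  [load 27/30]
7 hosts opened.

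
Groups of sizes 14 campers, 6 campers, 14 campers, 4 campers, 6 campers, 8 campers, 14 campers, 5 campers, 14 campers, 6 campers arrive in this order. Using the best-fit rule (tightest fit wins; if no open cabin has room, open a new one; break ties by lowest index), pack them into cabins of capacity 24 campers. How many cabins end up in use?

  14 → cabin 1 (new)  [load 14/24]
  6 → cabin 1  [load 20/24]
  14 → cabin 2 (new)  [load 14/24]
  4 → cabin 1  [load 24/24]
  6 → cabin 2  [load 20/24]
  8 → cabin 3 (new)  [load 8/24]
  14 → cabin 3  [load 22/24]
  5 → cabin 4 (new)  [load 5/24]
  14 → cabin 4  [load 19/24]
  6 → cabin 5 (new)  [load 6/24]
5 cabins opened.

5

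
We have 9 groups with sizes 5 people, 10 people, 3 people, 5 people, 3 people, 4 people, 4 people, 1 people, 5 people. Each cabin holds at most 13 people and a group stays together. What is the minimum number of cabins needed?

4

Total = 10 + 5 + 5 + 5 + 4 + 4 + 3 + 3 + 1 = 40 people.
Lower bound: ⌈40/13⌉ = 4 cabins.
A packing using 4 cabins:
  cabin 1: 10 + 3 = 13
  cabin 2: 5 + 5 + 3 = 13
  cabin 3: 5 + 4 + 4 = 13
  cabin 4: 1 = 1
This matches the lower bound, so 4 is optimal.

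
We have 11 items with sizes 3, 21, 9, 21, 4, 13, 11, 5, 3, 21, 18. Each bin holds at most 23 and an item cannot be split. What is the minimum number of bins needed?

Total = 21 + 21 + 21 + 18 + 13 + 11 + 9 + 5 + 4 + 3 + 3 = 129.
Lower bound: ⌈129/23⌉ = 6 bins.
A packing using 6 bins:
  bin 1: 21 = 21
  bin 2: 21 = 21
  bin 3: 21 = 21
  bin 4: 18 + 5 = 23
  bin 5: 13 + 9 = 22
  bin 6: 11 + 4 + 3 + 3 = 21
This matches the lower bound, so 6 is optimal.

6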